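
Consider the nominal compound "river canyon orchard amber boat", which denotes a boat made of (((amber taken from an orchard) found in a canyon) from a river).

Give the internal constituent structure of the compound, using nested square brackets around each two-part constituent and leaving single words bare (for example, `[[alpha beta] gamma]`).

At the top level: head "boat"; modifier "river canyon orchard amber".
Inside "river canyon orchard amber": head "amber" (specifically "canyon orchard amber"), modifier "river".
Inside "canyon orchard amber": head "amber" (specifically "orchard amber"), modifier "canyon".
Inside "orchard amber": head "amber", modifier "orchard".
So the structure is [[river [canyon [orchard amber]]] boat].

[[river [canyon [orchard amber]]] boat]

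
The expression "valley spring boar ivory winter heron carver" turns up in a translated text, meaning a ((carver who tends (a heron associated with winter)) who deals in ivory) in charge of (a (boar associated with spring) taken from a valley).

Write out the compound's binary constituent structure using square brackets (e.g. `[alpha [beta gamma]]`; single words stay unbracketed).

[[valley [spring boar]] [ivory [[winter heron] carver]]]

The outermost head in the paraphrase is "carver" (specifically "ivory winter heron carver"), modified by "valley spring boar".
"valley spring boar" → head "boar" (specifically "spring boar"), modifier "valley".
"spring boar" → head "boar", modifier "spring".
"ivory winter heron carver" → head "carver" (specifically "winter heron carver"), modifier "ivory".
"winter heron carver" → head "carver", modifier "winter heron".
"winter heron" → head "heron", modifier "winter".
So the structure is [[valley [spring boar]] [ivory [[winter heron] carver]]].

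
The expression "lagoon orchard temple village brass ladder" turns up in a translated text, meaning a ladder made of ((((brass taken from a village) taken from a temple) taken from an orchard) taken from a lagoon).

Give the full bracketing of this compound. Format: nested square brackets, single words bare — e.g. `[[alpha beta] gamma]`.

[[lagoon [orchard [temple [village brass]]]] ladder]

The outermost head in the paraphrase is "ladder", modified by "lagoon orchard temple village brass".
"lagoon orchard temple village brass" → head "brass" (specifically "orchard temple village brass"), modifier "lagoon".
"orchard temple village brass" → head "brass" (specifically "temple village brass"), modifier "orchard".
"temple village brass" → head "brass" (specifically "village brass"), modifier "temple".
"village brass" → head "brass", modifier "village".
Putting it together: [[lagoon [orchard [temple [village brass]]]] ladder].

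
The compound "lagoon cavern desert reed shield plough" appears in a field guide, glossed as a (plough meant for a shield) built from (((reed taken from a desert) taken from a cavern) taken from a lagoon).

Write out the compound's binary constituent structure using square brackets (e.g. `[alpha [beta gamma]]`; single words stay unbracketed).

At the top level: head "plough" (specifically "shield plough"); modifier "lagoon cavern desert reed".
Inside "lagoon cavern desert reed": head "reed" (specifically "cavern desert reed"), modifier "lagoon".
Inside "cavern desert reed": head "reed" (specifically "desert reed"), modifier "cavern".
Inside "desert reed": head "reed", modifier "desert".
Inside "shield plough": head "plough", modifier "shield".
Putting it together: [[lagoon [cavern [desert reed]]] [shield plough]].

[[lagoon [cavern [desert reed]]] [shield plough]]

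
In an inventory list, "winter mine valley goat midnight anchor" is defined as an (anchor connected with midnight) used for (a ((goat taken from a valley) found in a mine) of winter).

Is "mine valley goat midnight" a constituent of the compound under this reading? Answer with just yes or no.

The top-level split is [winter mine valley goat] [midnight anchor]; the full structure is [[winter [mine [valley goat]]] [midnight anchor]].
"mine valley goat midnight" straddles a constituent boundary, so it is not a single unit.

no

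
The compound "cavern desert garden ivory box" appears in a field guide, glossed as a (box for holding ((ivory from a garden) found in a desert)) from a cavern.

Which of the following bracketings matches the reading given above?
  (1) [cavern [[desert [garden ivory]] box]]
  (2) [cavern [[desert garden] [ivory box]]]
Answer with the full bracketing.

The paraphrase's head is the "box" part ("desert garden ivory box"); its modifier is "cavern".
That top-level split, carried through the inner groups, gives [cavern [[desert [garden ivory]] box]].

[cavern [[desert [garden ivory]] box]]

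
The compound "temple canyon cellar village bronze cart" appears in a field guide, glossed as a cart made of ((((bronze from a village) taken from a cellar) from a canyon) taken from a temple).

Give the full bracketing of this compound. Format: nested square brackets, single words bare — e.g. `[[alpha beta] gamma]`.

Whole compound: head "cart", modifier "temple canyon cellar village bronze".
Inside "temple canyon cellar village bronze": head "bronze" (specifically "canyon cellar village bronze"), modifier "temple".
Inside "canyon cellar village bronze": head "bronze" (specifically "cellar village bronze"), modifier "canyon".
Inside "cellar village bronze": head "bronze" (specifically "village bronze"), modifier "cellar".
Inside "village bronze": head "bronze", modifier "village".
Assembled: [[temple [canyon [cellar [village bronze]]]] cart].

[[temple [canyon [cellar [village bronze]]]] cart]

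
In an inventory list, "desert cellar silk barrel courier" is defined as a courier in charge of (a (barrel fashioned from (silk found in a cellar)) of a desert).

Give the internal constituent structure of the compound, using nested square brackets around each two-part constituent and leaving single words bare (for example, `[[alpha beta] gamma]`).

At the top level: head "courier"; modifier "desert cellar silk barrel".
Within "desert cellar silk barrel", the head is "barrel" (specifically "cellar silk barrel") and the modifier is "desert".
Within "cellar silk barrel", the head is "barrel" and the modifier is "cellar silk".
Within "cellar silk", the head is "silk" and the modifier is "cellar".
Assembled: [[desert [[cellar silk] barrel]] courier].

[[desert [[cellar silk] barrel]] courier]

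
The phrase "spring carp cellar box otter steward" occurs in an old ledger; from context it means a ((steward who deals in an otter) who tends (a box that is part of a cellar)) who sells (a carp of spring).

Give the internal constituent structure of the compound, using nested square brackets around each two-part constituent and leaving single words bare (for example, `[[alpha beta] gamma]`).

[[spring carp] [[cellar box] [otter steward]]]

Overall it is a kind of steward (specifically "cellar box otter steward"); the modifier is "spring carp".
"spring carp" → head "carp", modifier "spring".
"cellar box otter steward" → head "steward" (specifically "otter steward"), modifier "cellar box".
"cellar box" → head "box", modifier "cellar".
"otter steward" → head "steward", modifier "otter".
Putting it together: [[spring carp] [[cellar box] [otter steward]]].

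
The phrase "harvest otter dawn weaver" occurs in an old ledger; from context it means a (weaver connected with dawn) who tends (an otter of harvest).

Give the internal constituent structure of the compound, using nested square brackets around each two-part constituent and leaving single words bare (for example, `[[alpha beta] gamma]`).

[[harvest otter] [dawn weaver]]

Whole compound: head "weaver" (specifically "dawn weaver"), modifier "harvest otter".
Inside "harvest otter": head "otter", modifier "harvest".
Inside "dawn weaver": head "weaver", modifier "dawn".
Putting it together: [[harvest otter] [dawn weaver]].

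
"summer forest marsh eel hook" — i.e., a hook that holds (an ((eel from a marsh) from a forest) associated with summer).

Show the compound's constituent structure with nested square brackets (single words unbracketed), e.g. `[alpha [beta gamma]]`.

Overall it is a kind of hook; the modifier is "summer forest marsh eel".
"summer forest marsh eel" → head "eel" (specifically "forest marsh eel"), modifier "summer".
"forest marsh eel" → head "eel" (specifically "marsh eel"), modifier "forest".
"marsh eel" → head "eel", modifier "marsh".
Assembled: [[summer [forest [marsh eel]]] hook].

[[summer [forest [marsh eel]]] hook]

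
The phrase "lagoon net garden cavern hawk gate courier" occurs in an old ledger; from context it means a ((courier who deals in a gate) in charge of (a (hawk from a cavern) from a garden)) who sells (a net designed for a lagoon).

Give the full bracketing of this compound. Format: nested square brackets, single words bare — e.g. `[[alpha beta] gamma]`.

At the top level: head "courier" (specifically "garden cavern hawk gate courier"); modifier "lagoon net".
Within "lagoon net", the head is "net" and the modifier is "lagoon".
Within "garden cavern hawk gate courier", the head is "courier" (specifically "gate courier") and the modifier is "garden cavern hawk".
Within "garden cavern hawk", the head is "hawk" (specifically "cavern hawk") and the modifier is "garden".
Within "cavern hawk", the head is "hawk" and the modifier is "cavern".
Within "gate courier", the head is "courier" and the modifier is "gate".
Assembled: [[lagoon net] [[garden [cavern hawk]] [gate courier]]].

[[lagoon net] [[garden [cavern hawk]] [gate courier]]]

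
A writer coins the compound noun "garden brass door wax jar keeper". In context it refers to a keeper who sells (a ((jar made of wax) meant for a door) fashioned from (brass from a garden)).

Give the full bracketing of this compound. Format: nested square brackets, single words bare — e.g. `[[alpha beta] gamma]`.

At the top level: head "keeper"; modifier "garden brass door wax jar".
"garden brass door wax jar" → head "jar" (specifically "door wax jar"), modifier "garden brass".
"garden brass" → head "brass", modifier "garden".
"door wax jar" → head "jar" (specifically "wax jar"), modifier "door".
"wax jar" → head "jar", modifier "wax".
So the structure is [[[garden brass] [door [wax jar]]] keeper].

[[[garden brass] [door [wax jar]]] keeper]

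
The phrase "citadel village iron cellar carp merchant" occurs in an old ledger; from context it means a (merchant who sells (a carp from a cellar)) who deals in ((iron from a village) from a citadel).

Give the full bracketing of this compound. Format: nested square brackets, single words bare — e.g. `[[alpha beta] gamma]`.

[[citadel [village iron]] [[cellar carp] merchant]]

The outermost head in the paraphrase is "merchant" (specifically "cellar carp merchant"), modified by "citadel village iron".
Inside "citadel village iron": head "iron" (specifically "village iron"), modifier "citadel".
Inside "village iron": head "iron", modifier "village".
Inside "cellar carp merchant": head "merchant", modifier "cellar carp".
Inside "cellar carp": head "carp", modifier "cellar".
Assembled: [[citadel [village iron]] [[cellar carp] merchant]].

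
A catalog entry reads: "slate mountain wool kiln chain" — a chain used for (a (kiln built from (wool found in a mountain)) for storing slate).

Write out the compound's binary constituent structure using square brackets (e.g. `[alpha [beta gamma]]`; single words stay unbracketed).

[[slate [[mountain wool] kiln]] chain]

Whole compound: head "chain", modifier "slate mountain wool kiln".
"slate mountain wool kiln" → head "kiln" (specifically "mountain wool kiln"), modifier "slate".
"mountain wool kiln" → head "kiln", modifier "mountain wool".
"mountain wool" → head "wool", modifier "mountain".
So the structure is [[slate [[mountain wool] kiln]] chain].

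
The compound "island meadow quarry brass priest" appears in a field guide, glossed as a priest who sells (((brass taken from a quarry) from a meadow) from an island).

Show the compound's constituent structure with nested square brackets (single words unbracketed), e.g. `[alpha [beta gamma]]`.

Whole compound: head "priest", modifier "island meadow quarry brass".
"island meadow quarry brass" → head "brass" (specifically "meadow quarry brass"), modifier "island".
"meadow quarry brass" → head "brass" (specifically "quarry brass"), modifier "meadow".
"quarry brass" → head "brass", modifier "quarry".
Putting it together: [[island [meadow [quarry brass]]] priest].

[[island [meadow [quarry brass]]] priest]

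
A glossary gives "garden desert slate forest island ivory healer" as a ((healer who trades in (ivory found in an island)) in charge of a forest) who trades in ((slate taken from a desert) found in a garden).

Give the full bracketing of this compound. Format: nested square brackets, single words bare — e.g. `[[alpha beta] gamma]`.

Whole compound: head "healer" (specifically "forest island ivory healer"), modifier "garden desert slate".
Inside "garden desert slate": head "slate" (specifically "desert slate"), modifier "garden".
Inside "desert slate": head "slate", modifier "desert".
Inside "forest island ivory healer": head "healer" (specifically "island ivory healer"), modifier "forest".
Inside "island ivory healer": head "healer", modifier "island ivory".
Inside "island ivory": head "ivory", modifier "island".
Putting it together: [[garden [desert slate]] [forest [[island ivory] healer]]].

[[garden [desert slate]] [forest [[island ivory] healer]]]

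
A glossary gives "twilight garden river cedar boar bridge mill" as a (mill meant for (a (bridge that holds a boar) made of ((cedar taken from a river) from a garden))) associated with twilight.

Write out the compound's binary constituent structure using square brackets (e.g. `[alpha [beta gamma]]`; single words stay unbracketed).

Whole compound: head "mill" (specifically "garden river cedar boar bridge mill"), modifier "twilight".
"garden river cedar boar bridge mill" → head "mill", modifier "garden river cedar boar bridge".
"garden river cedar boar bridge" → head "bridge" (specifically "boar bridge"), modifier "garden river cedar".
"garden river cedar" → head "cedar" (specifically "river cedar"), modifier "garden".
"river cedar" → head "cedar", modifier "river".
"boar bridge" → head "bridge", modifier "boar".
Assembled: [twilight [[[garden [river cedar]] [boar bridge]] mill]].

[twilight [[[garden [river cedar]] [boar bridge]] mill]]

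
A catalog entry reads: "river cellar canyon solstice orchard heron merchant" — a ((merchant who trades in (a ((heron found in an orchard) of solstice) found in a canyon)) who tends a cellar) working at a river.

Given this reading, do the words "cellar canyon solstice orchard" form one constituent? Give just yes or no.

no

The top-level split is [river] [cellar canyon solstice orchard heron merchant]; the full structure is [river [cellar [[canyon [solstice [orchard heron]]] merchant]]].
"cellar canyon solstice orchard" straddles a constituent boundary, so it is not a single unit.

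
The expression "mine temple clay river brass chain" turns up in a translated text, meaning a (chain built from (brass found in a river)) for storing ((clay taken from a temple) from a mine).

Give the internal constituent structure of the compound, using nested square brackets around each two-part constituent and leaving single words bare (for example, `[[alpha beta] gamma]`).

The outermost head in the paraphrase is "chain" (specifically "river brass chain"), modified by "mine temple clay".
"mine temple clay" → head "clay" (specifically "temple clay"), modifier "mine".
"temple clay" → head "clay", modifier "temple".
"river brass chain" → head "chain", modifier "river brass".
"river brass" → head "brass", modifier "river".
Assembled: [[mine [temple clay]] [[river brass] chain]].

[[mine [temple clay]] [[river brass] chain]]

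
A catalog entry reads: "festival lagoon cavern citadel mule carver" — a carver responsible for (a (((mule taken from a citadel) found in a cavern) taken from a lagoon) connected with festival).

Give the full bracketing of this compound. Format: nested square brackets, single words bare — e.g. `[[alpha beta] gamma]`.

[[festival [lagoon [cavern [citadel mule]]]] carver]

Whole compound: head "carver", modifier "festival lagoon cavern citadel mule".
"festival lagoon cavern citadel mule" → head "mule" (specifically "lagoon cavern citadel mule"), modifier "festival".
"lagoon cavern citadel mule" → head "mule" (specifically "cavern citadel mule"), modifier "lagoon".
"cavern citadel mule" → head "mule" (specifically "citadel mule"), modifier "cavern".
"citadel mule" → head "mule", modifier "citadel".
Assembled: [[festival [lagoon [cavern [citadel mule]]]] carver].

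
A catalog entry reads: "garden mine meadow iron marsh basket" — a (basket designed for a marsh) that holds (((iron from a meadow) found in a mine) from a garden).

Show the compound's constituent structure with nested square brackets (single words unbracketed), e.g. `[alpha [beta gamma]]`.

[[garden [mine [meadow iron]]] [marsh basket]]

At the top level: head "basket" (specifically "marsh basket"); modifier "garden mine meadow iron".
Inside "garden mine meadow iron": head "iron" (specifically "mine meadow iron"), modifier "garden".
Inside "mine meadow iron": head "iron" (specifically "meadow iron"), modifier "mine".
Inside "meadow iron": head "iron", modifier "meadow".
Inside "marsh basket": head "basket", modifier "marsh".
Assembled: [[garden [mine [meadow iron]]] [marsh basket]].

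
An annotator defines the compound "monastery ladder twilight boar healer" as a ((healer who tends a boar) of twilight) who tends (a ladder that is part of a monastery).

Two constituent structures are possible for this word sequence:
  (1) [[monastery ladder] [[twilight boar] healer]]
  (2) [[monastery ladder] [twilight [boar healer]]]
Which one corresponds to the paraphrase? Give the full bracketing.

The paraphrase's head is the "healer" part ("twilight boar healer"); its modifier is "monastery ladder".
That top-level split, carried through the inner groups, gives [[monastery ladder] [twilight [boar healer]]].

[[monastery ladder] [twilight [boar healer]]]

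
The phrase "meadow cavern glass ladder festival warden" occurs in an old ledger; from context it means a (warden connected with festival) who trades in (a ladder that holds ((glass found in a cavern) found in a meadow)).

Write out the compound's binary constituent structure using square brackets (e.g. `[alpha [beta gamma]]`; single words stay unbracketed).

The outermost head in the paraphrase is "warden" (specifically "festival warden"), modified by "meadow cavern glass ladder".
Inside "meadow cavern glass ladder": head "ladder", modifier "meadow cavern glass".
Inside "meadow cavern glass": head "glass" (specifically "cavern glass"), modifier "meadow".
Inside "cavern glass": head "glass", modifier "cavern".
Inside "festival warden": head "warden", modifier "festival".
Assembled: [[[meadow [cavern glass]] ladder] [festival warden]].

[[[meadow [cavern glass]] ladder] [festival warden]]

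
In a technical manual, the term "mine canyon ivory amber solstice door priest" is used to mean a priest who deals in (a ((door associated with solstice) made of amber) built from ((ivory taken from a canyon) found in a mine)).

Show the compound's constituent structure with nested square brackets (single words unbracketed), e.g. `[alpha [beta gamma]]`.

[[[mine [canyon ivory]] [amber [solstice door]]] priest]

Overall it is a kind of priest; the modifier is "mine canyon ivory amber solstice door".
Within "mine canyon ivory amber solstice door", the head is "door" (specifically "amber solstice door") and the modifier is "mine canyon ivory".
Within "mine canyon ivory", the head is "ivory" (specifically "canyon ivory") and the modifier is "mine".
Within "canyon ivory", the head is "ivory" and the modifier is "canyon".
Within "amber solstice door", the head is "door" (specifically "solstice door") and the modifier is "amber".
Within "solstice door", the head is "door" and the modifier is "solstice".
Putting it together: [[[mine [canyon ivory]] [amber [solstice door]]] priest].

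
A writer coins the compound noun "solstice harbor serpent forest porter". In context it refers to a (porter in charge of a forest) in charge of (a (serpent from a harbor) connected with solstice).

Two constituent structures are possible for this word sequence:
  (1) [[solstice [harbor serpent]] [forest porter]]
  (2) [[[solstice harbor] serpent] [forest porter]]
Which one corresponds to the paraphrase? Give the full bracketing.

The paraphrase's head is the "porter" part ("forest porter"); its modifier is "solstice harbor serpent".
That top-level split, carried through the inner groups, gives [[solstice [harbor serpent]] [forest porter]].

[[solstice [harbor serpent]] [forest porter]]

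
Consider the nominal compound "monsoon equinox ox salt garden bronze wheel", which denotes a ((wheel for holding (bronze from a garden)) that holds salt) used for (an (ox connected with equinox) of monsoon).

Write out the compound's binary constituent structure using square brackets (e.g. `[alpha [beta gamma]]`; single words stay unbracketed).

[[monsoon [equinox ox]] [salt [[garden bronze] wheel]]]

At the top level: head "wheel" (specifically "salt garden bronze wheel"); modifier "monsoon equinox ox".
"monsoon equinox ox" → head "ox" (specifically "equinox ox"), modifier "monsoon".
"equinox ox" → head "ox", modifier "equinox".
"salt garden bronze wheel" → head "wheel" (specifically "garden bronze wheel"), modifier "salt".
"garden bronze wheel" → head "wheel", modifier "garden bronze".
"garden bronze" → head "bronze", modifier "garden".
Putting it together: [[monsoon [equinox ox]] [salt [[garden bronze] wheel]]].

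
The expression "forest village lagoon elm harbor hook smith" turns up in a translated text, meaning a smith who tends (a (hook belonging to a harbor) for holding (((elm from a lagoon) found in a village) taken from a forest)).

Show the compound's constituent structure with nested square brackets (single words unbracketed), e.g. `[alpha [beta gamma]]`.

At the top level: head "smith"; modifier "forest village lagoon elm harbor hook".
Inside "forest village lagoon elm harbor hook": head "hook" (specifically "harbor hook"), modifier "forest village lagoon elm".
Inside "forest village lagoon elm": head "elm" (specifically "village lagoon elm"), modifier "forest".
Inside "village lagoon elm": head "elm" (specifically "lagoon elm"), modifier "village".
Inside "lagoon elm": head "elm", modifier "lagoon".
Inside "harbor hook": head "hook", modifier "harbor".
Assembled: [[[forest [village [lagoon elm]]] [harbor hook]] smith].

[[[forest [village [lagoon elm]]] [harbor hook]] smith]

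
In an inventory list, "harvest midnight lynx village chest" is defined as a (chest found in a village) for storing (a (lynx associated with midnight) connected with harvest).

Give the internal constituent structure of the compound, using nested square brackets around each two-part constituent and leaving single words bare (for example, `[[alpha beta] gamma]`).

Overall it is a kind of chest (specifically "village chest"); the modifier is "harvest midnight lynx".
Inside "harvest midnight lynx": head "lynx" (specifically "midnight lynx"), modifier "harvest".
Inside "midnight lynx": head "lynx", modifier "midnight".
Inside "village chest": head "chest", modifier "village".
So the structure is [[harvest [midnight lynx]] [village chest]].

[[harvest [midnight lynx]] [village chest]]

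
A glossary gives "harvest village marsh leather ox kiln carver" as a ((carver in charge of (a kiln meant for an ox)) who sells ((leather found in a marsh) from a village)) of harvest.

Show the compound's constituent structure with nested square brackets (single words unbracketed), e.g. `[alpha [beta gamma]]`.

At the top level: head "carver" (specifically "village marsh leather ox kiln carver"); modifier "harvest".
Within "village marsh leather ox kiln carver", the head is "carver" (specifically "ox kiln carver") and the modifier is "village marsh leather".
Within "village marsh leather", the head is "leather" (specifically "marsh leather") and the modifier is "village".
Within "marsh leather", the head is "leather" and the modifier is "marsh".
Within "ox kiln carver", the head is "carver" and the modifier is "ox kiln".
Within "ox kiln", the head is "kiln" and the modifier is "ox".
So the structure is [harvest [[village [marsh leather]] [[ox kiln] carver]]].

[harvest [[village [marsh leather]] [[ox kiln] carver]]]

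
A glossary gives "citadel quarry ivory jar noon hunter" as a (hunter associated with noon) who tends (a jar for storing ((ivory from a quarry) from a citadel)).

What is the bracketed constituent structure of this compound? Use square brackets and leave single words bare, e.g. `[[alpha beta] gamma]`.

[[[citadel [quarry ivory]] jar] [noon hunter]]

Whole compound: head "hunter" (specifically "noon hunter"), modifier "citadel quarry ivory jar".
Inside "citadel quarry ivory jar": head "jar", modifier "citadel quarry ivory".
Inside "citadel quarry ivory": head "ivory" (specifically "quarry ivory"), modifier "citadel".
Inside "quarry ivory": head "ivory", modifier "quarry".
Inside "noon hunter": head "hunter", modifier "noon".
So the structure is [[[citadel [quarry ivory]] jar] [noon hunter]].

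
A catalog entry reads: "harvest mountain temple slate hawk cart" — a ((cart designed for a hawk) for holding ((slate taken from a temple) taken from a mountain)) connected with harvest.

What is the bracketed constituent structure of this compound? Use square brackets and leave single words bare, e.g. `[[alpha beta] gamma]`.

At the top level: head "cart" (specifically "mountain temple slate hawk cart"); modifier "harvest".
"mountain temple slate hawk cart" → head "cart" (specifically "hawk cart"), modifier "mountain temple slate".
"mountain temple slate" → head "slate" (specifically "temple slate"), modifier "mountain".
"temple slate" → head "slate", modifier "temple".
"hawk cart" → head "cart", modifier "hawk".
Putting it together: [harvest [[mountain [temple slate]] [hawk cart]]].

[harvest [[mountain [temple slate]] [hawk cart]]]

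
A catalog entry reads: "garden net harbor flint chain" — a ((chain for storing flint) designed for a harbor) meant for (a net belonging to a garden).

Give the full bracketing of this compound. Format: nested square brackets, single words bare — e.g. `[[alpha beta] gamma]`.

Whole compound: head "chain" (specifically "harbor flint chain"), modifier "garden net".
"garden net" → head "net", modifier "garden".
"harbor flint chain" → head "chain" (specifically "flint chain"), modifier "harbor".
"flint chain" → head "chain", modifier "flint".
Putting it together: [[garden net] [harbor [flint chain]]].

[[garden net] [harbor [flint chain]]]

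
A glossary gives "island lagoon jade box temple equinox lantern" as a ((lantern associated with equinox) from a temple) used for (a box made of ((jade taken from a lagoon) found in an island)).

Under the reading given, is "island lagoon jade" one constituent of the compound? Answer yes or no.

The paraphrase groups the words so that "island lagoon jade" is one unit: it corresponds to a single parenthesized sub-phrase.
The full structure is [[[island [lagoon jade]] box] [temple [equinox lantern]]], in which [island lagoon jade] is a constituent.

yes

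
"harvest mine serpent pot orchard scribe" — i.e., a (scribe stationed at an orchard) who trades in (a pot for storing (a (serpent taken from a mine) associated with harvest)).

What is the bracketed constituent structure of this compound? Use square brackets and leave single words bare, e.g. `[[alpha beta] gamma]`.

[[[harvest [mine serpent]] pot] [orchard scribe]]

At the top level: head "scribe" (specifically "orchard scribe"); modifier "harvest mine serpent pot".
Inside "harvest mine serpent pot": head "pot", modifier "harvest mine serpent".
Inside "harvest mine serpent": head "serpent" (specifically "mine serpent"), modifier "harvest".
Inside "mine serpent": head "serpent", modifier "mine".
Inside "orchard scribe": head "scribe", modifier "orchard".
Assembled: [[[harvest [mine serpent]] pot] [orchard scribe]].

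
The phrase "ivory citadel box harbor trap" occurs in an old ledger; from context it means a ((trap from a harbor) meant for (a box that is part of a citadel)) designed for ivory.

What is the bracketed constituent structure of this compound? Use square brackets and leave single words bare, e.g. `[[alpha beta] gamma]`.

[ivory [[citadel box] [harbor trap]]]

The outermost head in the paraphrase is "trap" (specifically "citadel box harbor trap"), modified by "ivory".
Inside "citadel box harbor trap": head "trap" (specifically "harbor trap"), modifier "citadel box".
Inside "citadel box": head "box", modifier "citadel".
Inside "harbor trap": head "trap", modifier "harbor".
Putting it together: [ivory [[citadel box] [harbor trap]]].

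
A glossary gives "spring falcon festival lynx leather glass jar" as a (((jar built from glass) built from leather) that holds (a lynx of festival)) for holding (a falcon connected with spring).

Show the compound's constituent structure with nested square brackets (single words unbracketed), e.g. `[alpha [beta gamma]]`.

[[spring falcon] [[festival lynx] [leather [glass jar]]]]

Whole compound: head "jar" (specifically "festival lynx leather glass jar"), modifier "spring falcon".
Inside "spring falcon": head "falcon", modifier "spring".
Inside "festival lynx leather glass jar": head "jar" (specifically "leather glass jar"), modifier "festival lynx".
Inside "festival lynx": head "lynx", modifier "festival".
Inside "leather glass jar": head "jar" (specifically "glass jar"), modifier "leather".
Inside "glass jar": head "jar", modifier "glass".
So the structure is [[spring falcon] [[festival lynx] [leather [glass jar]]]].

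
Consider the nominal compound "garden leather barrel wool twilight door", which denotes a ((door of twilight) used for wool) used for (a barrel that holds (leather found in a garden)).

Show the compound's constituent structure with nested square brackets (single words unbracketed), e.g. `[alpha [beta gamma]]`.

[[[garden leather] barrel] [wool [twilight door]]]

Overall it is a kind of door (specifically "wool twilight door"); the modifier is "garden leather barrel".
"garden leather barrel" → head "barrel", modifier "garden leather".
"garden leather" → head "leather", modifier "garden".
"wool twilight door" → head "door" (specifically "twilight door"), modifier "wool".
"twilight door" → head "door", modifier "twilight".
Putting it together: [[[garden leather] barrel] [wool [twilight door]]].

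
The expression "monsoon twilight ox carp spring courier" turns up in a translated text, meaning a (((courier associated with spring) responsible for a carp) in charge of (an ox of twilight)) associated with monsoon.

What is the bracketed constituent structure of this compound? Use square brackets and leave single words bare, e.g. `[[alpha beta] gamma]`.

[monsoon [[twilight ox] [carp [spring courier]]]]

Overall it is a kind of courier (specifically "twilight ox carp spring courier"); the modifier is "monsoon".
Inside "twilight ox carp spring courier": head "courier" (specifically "carp spring courier"), modifier "twilight ox".
Inside "twilight ox": head "ox", modifier "twilight".
Inside "carp spring courier": head "courier" (specifically "spring courier"), modifier "carp".
Inside "spring courier": head "courier", modifier "spring".
Assembled: [monsoon [[twilight ox] [carp [spring courier]]]].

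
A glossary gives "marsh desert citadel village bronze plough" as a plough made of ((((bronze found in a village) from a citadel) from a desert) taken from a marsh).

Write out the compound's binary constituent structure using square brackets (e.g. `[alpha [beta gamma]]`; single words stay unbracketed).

[[marsh [desert [citadel [village bronze]]]] plough]

Whole compound: head "plough", modifier "marsh desert citadel village bronze".
Inside "marsh desert citadel village bronze": head "bronze" (specifically "desert citadel village bronze"), modifier "marsh".
Inside "desert citadel village bronze": head "bronze" (specifically "citadel village bronze"), modifier "desert".
Inside "citadel village bronze": head "bronze" (specifically "village bronze"), modifier "citadel".
Inside "village bronze": head "bronze", modifier "village".
So the structure is [[marsh [desert [citadel [village bronze]]]] plough].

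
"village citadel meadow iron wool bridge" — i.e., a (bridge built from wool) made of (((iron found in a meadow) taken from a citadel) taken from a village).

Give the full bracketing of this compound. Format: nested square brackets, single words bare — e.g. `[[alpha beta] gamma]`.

At the top level: head "bridge" (specifically "wool bridge"); modifier "village citadel meadow iron".
"village citadel meadow iron" → head "iron" (specifically "citadel meadow iron"), modifier "village".
"citadel meadow iron" → head "iron" (specifically "meadow iron"), modifier "citadel".
"meadow iron" → head "iron", modifier "meadow".
"wool bridge" → head "bridge", modifier "wool".
Putting it together: [[village [citadel [meadow iron]]] [wool bridge]].

[[village [citadel [meadow iron]]] [wool bridge]]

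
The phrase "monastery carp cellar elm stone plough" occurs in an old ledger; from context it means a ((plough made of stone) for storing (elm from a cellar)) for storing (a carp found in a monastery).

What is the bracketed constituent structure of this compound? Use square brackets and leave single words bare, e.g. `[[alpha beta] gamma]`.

[[monastery carp] [[cellar elm] [stone plough]]]

Overall it is a kind of plough (specifically "cellar elm stone plough"); the modifier is "monastery carp".
Inside "monastery carp": head "carp", modifier "monastery".
Inside "cellar elm stone plough": head "plough" (specifically "stone plough"), modifier "cellar elm".
Inside "cellar elm": head "elm", modifier "cellar".
Inside "stone plough": head "plough", modifier "stone".
So the structure is [[monastery carp] [[cellar elm] [stone plough]]].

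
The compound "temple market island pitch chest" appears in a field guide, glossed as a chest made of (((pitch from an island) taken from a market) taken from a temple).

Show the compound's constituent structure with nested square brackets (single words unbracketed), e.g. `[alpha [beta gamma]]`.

[[temple [market [island pitch]]] chest]

At the top level: head "chest"; modifier "temple market island pitch".
Within "temple market island pitch", the head is "pitch" (specifically "market island pitch") and the modifier is "temple".
Within "market island pitch", the head is "pitch" (specifically "island pitch") and the modifier is "market".
Within "island pitch", the head is "pitch" and the modifier is "island".
Putting it together: [[temple [market [island pitch]]] chest].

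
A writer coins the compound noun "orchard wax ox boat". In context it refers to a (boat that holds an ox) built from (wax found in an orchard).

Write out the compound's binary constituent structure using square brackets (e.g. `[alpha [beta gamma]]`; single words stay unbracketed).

[[orchard wax] [ox boat]]

The outermost head in the paraphrase is "boat" (specifically "ox boat"), modified by "orchard wax".
Within "orchard wax", the head is "wax" and the modifier is "orchard".
Within "ox boat", the head is "boat" and the modifier is "ox".
Putting it together: [[orchard wax] [ox boat]].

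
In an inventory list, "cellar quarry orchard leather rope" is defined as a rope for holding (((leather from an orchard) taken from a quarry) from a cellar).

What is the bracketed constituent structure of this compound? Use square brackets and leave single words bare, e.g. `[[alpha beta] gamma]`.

[[cellar [quarry [orchard leather]]] rope]

Whole compound: head "rope", modifier "cellar quarry orchard leather".
Within "cellar quarry orchard leather", the head is "leather" (specifically "quarry orchard leather") and the modifier is "cellar".
Within "quarry orchard leather", the head is "leather" (specifically "orchard leather") and the modifier is "quarry".
Within "orchard leather", the head is "leather" and the modifier is "orchard".
Assembled: [[cellar [quarry [orchard leather]]] rope].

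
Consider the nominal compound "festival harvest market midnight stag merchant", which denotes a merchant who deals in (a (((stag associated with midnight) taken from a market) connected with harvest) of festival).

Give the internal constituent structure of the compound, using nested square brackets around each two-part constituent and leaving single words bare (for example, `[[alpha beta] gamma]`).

Whole compound: head "merchant", modifier "festival harvest market midnight stag".
Inside "festival harvest market midnight stag": head "stag" (specifically "harvest market midnight stag"), modifier "festival".
Inside "harvest market midnight stag": head "stag" (specifically "market midnight stag"), modifier "harvest".
Inside "market midnight stag": head "stag" (specifically "midnight stag"), modifier "market".
Inside "midnight stag": head "stag", modifier "midnight".
Assembled: [[festival [harvest [market [midnight stag]]]] merchant].

[[festival [harvest [market [midnight stag]]]] merchant]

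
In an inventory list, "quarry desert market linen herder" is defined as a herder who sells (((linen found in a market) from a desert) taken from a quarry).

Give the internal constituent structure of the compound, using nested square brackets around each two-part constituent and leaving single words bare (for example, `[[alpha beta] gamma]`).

At the top level: head "herder"; modifier "quarry desert market linen".
Within "quarry desert market linen", the head is "linen" (specifically "desert market linen") and the modifier is "quarry".
Within "desert market linen", the head is "linen" (specifically "market linen") and the modifier is "desert".
Within "market linen", the head is "linen" and the modifier is "market".
Assembled: [[quarry [desert [market linen]]] herder].

[[quarry [desert [market linen]]] herder]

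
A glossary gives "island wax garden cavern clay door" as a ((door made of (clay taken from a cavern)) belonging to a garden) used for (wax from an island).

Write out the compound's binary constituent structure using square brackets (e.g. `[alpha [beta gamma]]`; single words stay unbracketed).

The outermost head in the paraphrase is "door" (specifically "garden cavern clay door"), modified by "island wax".
"island wax" → head "wax", modifier "island".
"garden cavern clay door" → head "door" (specifically "cavern clay door"), modifier "garden".
"cavern clay door" → head "door", modifier "cavern clay".
"cavern clay" → head "clay", modifier "cavern".
Putting it together: [[island wax] [garden [[cavern clay] door]]].

[[island wax] [garden [[cavern clay] door]]]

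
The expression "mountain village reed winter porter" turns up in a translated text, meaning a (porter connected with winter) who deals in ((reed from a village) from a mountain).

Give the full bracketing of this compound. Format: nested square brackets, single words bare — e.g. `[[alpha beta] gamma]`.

[[mountain [village reed]] [winter porter]]

At the top level: head "porter" (specifically "winter porter"); modifier "mountain village reed".
Within "mountain village reed", the head is "reed" (specifically "village reed") and the modifier is "mountain".
Within "village reed", the head is "reed" and the modifier is "village".
Within "winter porter", the head is "porter" and the modifier is "winter".
Putting it together: [[mountain [village reed]] [winter porter]].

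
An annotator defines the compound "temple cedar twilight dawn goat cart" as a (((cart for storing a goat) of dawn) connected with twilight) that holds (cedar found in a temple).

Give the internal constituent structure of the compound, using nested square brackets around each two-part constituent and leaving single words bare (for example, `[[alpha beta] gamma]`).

[[temple cedar] [twilight [dawn [goat cart]]]]

At the top level: head "cart" (specifically "twilight dawn goat cart"); modifier "temple cedar".
Within "temple cedar", the head is "cedar" and the modifier is "temple".
Within "twilight dawn goat cart", the head is "cart" (specifically "dawn goat cart") and the modifier is "twilight".
Within "dawn goat cart", the head is "cart" (specifically "goat cart") and the modifier is "dawn".
Within "goat cart", the head is "cart" and the modifier is "goat".
So the structure is [[temple cedar] [twilight [dawn [goat cart]]]].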